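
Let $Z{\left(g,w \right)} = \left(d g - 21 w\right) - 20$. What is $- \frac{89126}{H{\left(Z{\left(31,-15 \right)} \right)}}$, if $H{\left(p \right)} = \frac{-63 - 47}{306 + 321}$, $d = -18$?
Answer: $\frac{2540091}{5} \approx 5.0802 \cdot 10^{5}$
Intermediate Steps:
$Z{\left(g,w \right)} = -20 - 21 w - 18 g$ ($Z{\left(g,w \right)} = \left(- 18 g - 21 w\right) - 20 = \left(- 21 w - 18 g\right) - 20 = -20 - 21 w - 18 g$)
$H{\left(p \right)} = - \frac{10}{57}$ ($H{\left(p \right)} = - \frac{110}{627} = \left(-110\right) \frac{1}{627} = - \frac{10}{57}$)
$- \frac{89126}{H{\left(Z{\left(31,-15 \right)} \right)}} = - \frac{89126}{- \frac{10}{57}} = - \frac{89126 \left(-57\right)}{10} = \left(-1\right) \left(- \frac{2540091}{5}\right) = \frac{2540091}{5}$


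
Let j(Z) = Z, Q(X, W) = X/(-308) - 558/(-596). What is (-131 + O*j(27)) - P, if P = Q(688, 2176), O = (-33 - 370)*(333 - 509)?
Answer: 43939898823/22946 ≈ 1.9149e+6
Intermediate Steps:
Q(X, W) = 279/298 - X/308 (Q(X, W) = X*(-1/308) - 558*(-1/596) = -X/308 + 279/298 = 279/298 - X/308)
O = 70928 (O = -403*(-176) = 70928)
P = -29773/22946 (P = 279/298 - 1/308*688 = 279/298 - 172/77 = -29773/22946 ≈ -1.2975)
(-131 + O*j(27)) - P = (-131 + 70928*27) - 1*(-29773/22946) = (-131 + 1915056) + 29773/22946 = 1914925 + 29773/22946 = 43939898823/22946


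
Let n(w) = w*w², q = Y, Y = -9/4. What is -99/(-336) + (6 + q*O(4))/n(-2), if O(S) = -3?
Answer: -291/224 ≈ -1.2991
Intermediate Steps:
Y = -9/4 (Y = -9*¼ = -9/4 ≈ -2.2500)
q = -9/4 ≈ -2.2500
n(w) = w³
-99/(-336) + (6 + q*O(4))/n(-2) = -99/(-336) + (6 - 9/4*(-3))/((-2)³) = -99*(-1/336) + (6 + 27/4)/(-8) = 33/112 + (51/4)*(-⅛) = 33/112 - 51/32 = -291/224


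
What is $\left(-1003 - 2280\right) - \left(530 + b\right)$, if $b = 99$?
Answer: $-3912$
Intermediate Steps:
$\left(-1003 - 2280\right) - \left(530 + b\right) = \left(-1003 - 2280\right) - 629 = -3283 - 629 = -3912$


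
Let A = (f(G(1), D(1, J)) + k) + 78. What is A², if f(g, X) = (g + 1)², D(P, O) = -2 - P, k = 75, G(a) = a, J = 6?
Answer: 24649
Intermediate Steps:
f(g, X) = (1 + g)²
A = 157 (A = ((1 + 1)² + 75) + 78 = (2² + 75) + 78 = (4 + 75) + 78 = 79 + 78 = 157)
A² = 157² = 24649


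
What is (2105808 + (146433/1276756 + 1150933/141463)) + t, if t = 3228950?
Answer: 137647436098744293/25801962004 ≈ 5.3348e+6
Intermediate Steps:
(2105808 + (146433/1276756 + 1150933/141463)) + t = (2105808 + (146433/1276756 + 1150933/141463)) + 3228950 = (2105808 + (146433*(1/1276756) + 1150933*(1/141463))) + 3228950 = (2105808 + (146433/1276756 + 164419/20209)) + 3228950 = (2105808 + 212882209261/25801962004) + 3228950 = 54334190885928493/25801962004 + 3228950 = 137647436098744293/25801962004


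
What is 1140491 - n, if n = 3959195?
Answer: -2818704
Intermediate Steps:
1140491 - n = 1140491 - 1*3959195 = 1140491 - 3959195 = -2818704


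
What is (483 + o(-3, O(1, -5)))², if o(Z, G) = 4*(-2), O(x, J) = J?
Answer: 225625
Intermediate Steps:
o(Z, G) = -8
(483 + o(-3, O(1, -5)))² = (483 - 8)² = 475² = 225625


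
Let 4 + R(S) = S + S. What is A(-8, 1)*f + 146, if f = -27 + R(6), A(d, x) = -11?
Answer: 355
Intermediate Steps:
R(S) = -4 + 2*S (R(S) = -4 + (S + S) = -4 + 2*S)
f = -19 (f = -27 + (-4 + 2*6) = -27 + (-4 + 12) = -27 + 8 = -19)
A(-8, 1)*f + 146 = -11*(-19) + 146 = 209 + 146 = 355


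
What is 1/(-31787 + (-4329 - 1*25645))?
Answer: -1/61761 ≈ -1.6191e-5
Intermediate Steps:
1/(-31787 + (-4329 - 1*25645)) = 1/(-31787 + (-4329 - 25645)) = 1/(-31787 - 29974) = 1/(-61761) = -1/61761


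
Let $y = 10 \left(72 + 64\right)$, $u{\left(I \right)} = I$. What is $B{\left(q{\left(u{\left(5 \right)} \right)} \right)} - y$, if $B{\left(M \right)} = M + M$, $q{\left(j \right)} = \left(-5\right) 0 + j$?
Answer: $-1350$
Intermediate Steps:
$q{\left(j \right)} = j$ ($q{\left(j \right)} = 0 + j = j$)
$y = 1360$ ($y = 10 \cdot 136 = 1360$)
$B{\left(M \right)} = 2 M$
$B{\left(q{\left(u{\left(5 \right)} \right)} \right)} - y = 2 \cdot 5 - 1360 = 10 - 1360 = -1350$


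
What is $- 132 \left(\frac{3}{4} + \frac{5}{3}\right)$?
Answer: $-319$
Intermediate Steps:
$- 132 \left(\frac{3}{4} + \frac{5}{3}\right) = \left(-132\right) \frac{29}{12} = -319$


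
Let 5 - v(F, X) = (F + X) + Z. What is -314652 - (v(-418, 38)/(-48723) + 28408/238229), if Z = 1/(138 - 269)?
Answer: -159481143148123888/506849111759 ≈ -3.1465e+5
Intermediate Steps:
Z = -1/131 (Z = 1/(-131) = -1/131 ≈ -0.0076336)
v(F, X) = 656/131 - F - X (v(F, X) = 5 - ((F + X) - 1/131) = 5 - (-1/131 + F + X) = 5 + (1/131 - F - X) = 656/131 - F - X)
-314652 - (v(-418, 38)/(-48723) + 28408/238229) = -314652 - ((656/131 - 1*(-418) - 1*38)/(-48723) + 28408/238229) = -314652 - ((656/131 + 418 - 38)*(-1/48723) + 28408*(1/238229)) = -314652 - ((50436/131)*(-1/48723) + 28408/238229) = -314652 - (-16812/2127571 + 28408/238229) = -314652 - 1*56434931020/506849111759 = -314652 - 56434931020/506849111759 = -159481143148123888/506849111759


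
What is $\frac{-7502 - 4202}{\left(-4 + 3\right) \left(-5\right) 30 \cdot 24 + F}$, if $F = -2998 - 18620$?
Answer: $\frac{76}{117} \approx 0.64957$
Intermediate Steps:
$F = -21618$
$\frac{-7502 - 4202}{\left(-4 + 3\right) \left(-5\right) 30 \cdot 24 + F} = \frac{-7502 - 4202}{\left(-4 + 3\right) \left(-5\right) 30 \cdot 24 - 21618} = - \frac{11704}{\left(-1\right) \left(-5\right) 30 \cdot 24 - 21618} = - \frac{11704}{5 \cdot 30 \cdot 24 - 21618} = - \frac{11704}{150 \cdot 24 - 21618} = - \frac{11704}{3600 - 21618} = - \frac{11704}{-18018} = \left(-11704\right) \left(- \frac{1}{18018}\right) = \frac{76}{117}$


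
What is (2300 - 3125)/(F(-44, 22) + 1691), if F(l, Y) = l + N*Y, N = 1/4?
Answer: -330/661 ≈ -0.49924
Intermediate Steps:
N = 1/4 ≈ 0.25000
F(l, Y) = l + Y/4
(2300 - 3125)/(F(-44, 22) + 1691) = (2300 - 3125)/((-44 + (1/4)*22) + 1691) = -825/((-44 + 11/2) + 1691) = -825/(-77/2 + 1691) = -825/3305/2 = -825*2/3305 = -330/661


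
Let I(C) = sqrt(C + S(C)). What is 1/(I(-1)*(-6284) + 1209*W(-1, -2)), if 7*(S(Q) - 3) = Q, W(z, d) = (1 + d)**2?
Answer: -651/38701597 - 6284*sqrt(91)/503120761 ≈ -0.00013597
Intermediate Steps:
S(Q) = 3 + Q/7
I(C) = sqrt(3 + 8*C/7) (I(C) = sqrt(C + (3 + C/7)) = sqrt(3 + 8*C/7))
1/(I(-1)*(-6284) + 1209*W(-1, -2)) = 1/((sqrt(147 + 56*(-1))/7)*(-6284) + 1209*(1 - 2)**2) = 1/((sqrt(147 - 56)/7)*(-6284) + 1209*(-1)**2) = 1/((sqrt(91)/7)*(-6284) + 1209*1) = 1/(-6284*sqrt(91)/7 + 1209) = 1/(1209 - 6284*sqrt(91)/7)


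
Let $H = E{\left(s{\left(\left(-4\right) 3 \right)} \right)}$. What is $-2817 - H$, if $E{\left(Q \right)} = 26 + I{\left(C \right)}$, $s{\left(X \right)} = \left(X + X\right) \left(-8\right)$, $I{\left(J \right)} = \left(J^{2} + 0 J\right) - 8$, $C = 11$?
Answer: $-2956$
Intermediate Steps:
$I{\left(J \right)} = -8 + J^{2}$ ($I{\left(J \right)} = \left(J^{2} + 0\right) - 8 = J^{2} - 8 = -8 + J^{2}$)
$s{\left(X \right)} = - 16 X$ ($s{\left(X \right)} = 2 X \left(-8\right) = - 16 X$)
$E{\left(Q \right)} = 139$ ($E{\left(Q \right)} = 26 - \left(8 - 11^{2}\right) = 26 + \left(-8 + 121\right) = 26 + 113 = 139$)
$H = 139$
$-2817 - H = -2817 - 139 = -2956$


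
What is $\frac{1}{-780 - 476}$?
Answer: $- \frac{1}{1256} \approx -0.00079618$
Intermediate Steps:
$\frac{1}{-780 - 476} = \frac{1}{-1256} = - \frac{1}{1256}$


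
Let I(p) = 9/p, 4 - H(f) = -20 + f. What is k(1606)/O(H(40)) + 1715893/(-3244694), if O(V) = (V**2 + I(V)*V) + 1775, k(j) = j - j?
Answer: -1715893/3244694 ≈ -0.52883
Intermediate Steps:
k(j) = 0
H(f) = 24 - f (H(f) = 4 - (-20 + f) = 4 + (20 - f) = 24 - f)
O(V) = 1784 + V**2 (O(V) = (V**2 + (9/V)*V) + 1775 = (V**2 + 9) + 1775 = (9 + V**2) + 1775 = 1784 + V**2)
k(1606)/O(H(40)) + 1715893/(-3244694) = 0/(1784 + (24 - 1*40)**2) + 1715893/(-3244694) = 0/(1784 + (24 - 40)**2) + 1715893*(-1/3244694) = 0/(1784 + (-16)**2) - 1715893/3244694 = 0/(1784 + 256) - 1715893/3244694 = 0/2040 - 1715893/3244694 = 0*(1/2040) - 1715893/3244694 = 0 - 1715893/3244694 = -1715893/3244694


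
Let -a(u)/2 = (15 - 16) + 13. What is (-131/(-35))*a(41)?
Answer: -3144/35 ≈ -89.829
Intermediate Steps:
a(u) = -24 (a(u) = -2*((15 - 16) + 13) = -2*(-1 + 13) = -2*12 = -24)
(-131/(-35))*a(41) = -131/(-35)*(-24) = -131*(-1/35)*(-24) = (131/35)*(-24) = -3144/35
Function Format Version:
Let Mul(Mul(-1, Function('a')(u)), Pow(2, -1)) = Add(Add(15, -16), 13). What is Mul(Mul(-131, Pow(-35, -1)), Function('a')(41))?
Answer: Rational(-3144, 35) ≈ -89.829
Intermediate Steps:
Function('a')(u) = -24 (Function('a')(u) = Mul(-2, Add(Add(15, -16), 13)) = Mul(-2, Add(-1, 13)) = Mul(-2, 12) = -24)
Mul(Mul(-131, Pow(-35, -1)), Function('a')(41)) = Mul(Mul(-131, Pow(-35, -1)), -24) = Mul(Mul(-131, Rational(-1, 35)), -24) = Mul(Rational(131, 35), -24) = Rational(-3144, 35)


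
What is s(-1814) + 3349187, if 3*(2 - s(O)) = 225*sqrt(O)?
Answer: 3349189 - 75*I*sqrt(1814) ≈ 3.3492e+6 - 3194.3*I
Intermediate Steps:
s(O) = 2 - 75*sqrt(O)
s(-1814) + 3349187 = (2 - 75*I*sqrt(1814)) + 3349187 = 3349189 - 75*I*sqrt(1814)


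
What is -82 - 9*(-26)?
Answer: 152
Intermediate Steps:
-82 - 9*(-26) = -82 + 234 = 152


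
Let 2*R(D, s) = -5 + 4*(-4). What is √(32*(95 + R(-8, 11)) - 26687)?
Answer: I*√23983 ≈ 154.86*I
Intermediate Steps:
R(D, s) = -21/2 (R(D, s) = (-5 + 4*(-4))/2 = (-5 - 16)/2 = (½)*(-21) = -21/2)
√(32*(95 + R(-8, 11)) - 26687) = √(32*(95 - 21/2) - 26687) = √(32*(169/2) - 26687) = √(2704 - 26687) = √(-23983) = I*√23983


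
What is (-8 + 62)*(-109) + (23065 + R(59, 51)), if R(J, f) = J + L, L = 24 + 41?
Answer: 17303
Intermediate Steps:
L = 65
R(J, f) = 65 + J (R(J, f) = J + 65 = 65 + J)
(-8 + 62)*(-109) + (23065 + R(59, 51)) = (-8 + 62)*(-109) + (23065 + (65 + 59)) = 54*(-109) + (23065 + 124) = -5886 + 23189 = 17303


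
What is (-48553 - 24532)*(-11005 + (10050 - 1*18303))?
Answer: 1407470930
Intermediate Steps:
(-48553 - 24532)*(-11005 + (10050 - 1*18303)) = -73085*(-11005 + (10050 - 18303)) = -73085*(-11005 - 8253) = -73085*(-19258) = 1407470930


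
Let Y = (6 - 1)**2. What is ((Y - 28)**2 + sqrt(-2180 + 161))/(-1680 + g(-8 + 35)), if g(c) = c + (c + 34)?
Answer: -9/1592 - I*sqrt(2019)/1592 ≈ -0.0056533 - 0.028224*I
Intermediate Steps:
Y = 25 (Y = 5**2 = 25)
g(c) = 34 + 2*c (g(c) = c + (34 + c) = 34 + 2*c)
((Y - 28)**2 + sqrt(-2180 + 161))/(-1680 + g(-8 + 35)) = ((25 - 28)**2 + sqrt(-2180 + 161))/(-1680 + (34 + 2*(-8 + 35))) = ((-3)**2 + sqrt(-2019))/(-1680 + (34 + 2*27)) = (9 + I*sqrt(2019))/(-1680 + (34 + 54)) = (9 + I*sqrt(2019))/(-1680 + 88) = (9 + I*sqrt(2019))/(-1592) = (9 + I*sqrt(2019))*(-1/1592) = -9/1592 - I*sqrt(2019)/1592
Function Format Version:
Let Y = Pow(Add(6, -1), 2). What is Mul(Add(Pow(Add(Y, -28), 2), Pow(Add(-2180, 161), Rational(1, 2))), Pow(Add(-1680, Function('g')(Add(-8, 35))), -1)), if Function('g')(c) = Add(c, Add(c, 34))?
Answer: Add(Rational(-9, 1592), Mul(Rational(-1, 1592), I, Pow(2019, Rational(1, 2)))) ≈ Add(-0.0056533, Mul(-0.028224, I))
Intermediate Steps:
Y = 25 (Y = Pow(5, 2) = 25)
Function('g')(c) = Add(34, Mul(2, c)) (Function('g')(c) = Add(c, Add(34, c)) = Add(34, Mul(2, c)))
Mul(Add(Pow(Add(Y, -28), 2), Pow(Add(-2180, 161), Rational(1, 2))), Pow(Add(-1680, Function('g')(Add(-8, 35))), -1)) = Mul(Add(Pow(Add(25, -28), 2), Pow(Add(-2180, 161), Rational(1, 2))), Pow(Add(-1680, Add(34, Mul(2, Add(-8, 35)))), -1)) = Mul(Add(Pow(-3, 2), Pow(-2019, Rational(1, 2))), Pow(Add(-1680, Add(34, Mul(2, 27))), -1)) = Mul(Add(9, Mul(I, Pow(2019, Rational(1, 2)))), Pow(Add(-1680, Add(34, 54)), -1)) = Mul(Add(9, Mul(I, Pow(2019, Rational(1, 2)))), Pow(Add(-1680, 88), -1)) = Mul(Add(9, Mul(I, Pow(2019, Rational(1, 2)))), Pow(-1592, -1)) = Mul(Add(9, Mul(I, Pow(2019, Rational(1, 2)))), Rational(-1, 1592)) = Add(Rational(-9, 1592), Mul(Rational(-1, 1592), I, Pow(2019, Rational(1, 2))))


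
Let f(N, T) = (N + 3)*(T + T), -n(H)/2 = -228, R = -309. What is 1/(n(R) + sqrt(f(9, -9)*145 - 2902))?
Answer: 228/121079 - I*sqrt(34222)/242158 ≈ 0.0018831 - 0.00076393*I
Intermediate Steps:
n(H) = 456 (n(H) = -2*(-228) = 456)
f(N, T) = 2*T*(3 + N) (f(N, T) = (3 + N)*(2*T) = 2*T*(3 + N))
1/(n(R) + sqrt(f(9, -9)*145 - 2902)) = 1/(456 + sqrt((2*(-9)*(3 + 9))*145 - 2902)) = 1/(456 + sqrt((2*(-9)*12)*145 - 2902)) = 1/(456 + sqrt(-216*145 - 2902)) = 1/(456 + sqrt(-31320 - 2902)) = 1/(456 + sqrt(-34222)) = 1/(456 + I*sqrt(34222))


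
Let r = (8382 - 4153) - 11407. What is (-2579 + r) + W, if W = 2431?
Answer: -7326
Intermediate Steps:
r = -7178 (r = 4229 - 11407 = -7178)
(-2579 + r) + W = (-2579 - 7178) + 2431 = -9757 + 2431 = -7326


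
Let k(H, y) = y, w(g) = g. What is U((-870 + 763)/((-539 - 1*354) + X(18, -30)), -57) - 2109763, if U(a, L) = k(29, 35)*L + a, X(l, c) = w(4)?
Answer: -1877352755/889 ≈ -2.1118e+6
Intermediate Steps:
X(l, c) = 4
U(a, L) = a + 35*L (U(a, L) = 35*L + a = a + 35*L)
U((-870 + 763)/((-539 - 1*354) + X(18, -30)), -57) - 2109763 = ((-870 + 763)/((-539 - 1*354) + 4) + 35*(-57)) - 2109763 = (-107/((-539 - 354) + 4) - 1995) - 2109763 = (-107/(-893 + 4) - 1995) - 2109763 = (-107/(-889) - 1995) - 2109763 = (-107*(-1/889) - 1995) - 2109763 = (107/889 - 1995) - 2109763 = -1773448/889 - 2109763 = -1877352755/889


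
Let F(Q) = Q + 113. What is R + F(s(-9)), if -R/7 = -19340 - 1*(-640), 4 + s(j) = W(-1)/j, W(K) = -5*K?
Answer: 1179076/9 ≈ 1.3101e+5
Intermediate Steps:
s(j) = -4 + 5/j (s(j) = -4 + (-5*(-1))/j = -4 + 5/j)
F(Q) = 113 + Q
R = 130900 (R = -7*(-19340 - 1*(-640)) = -7*(-19340 + 640) = -7*(-18700) = 130900)
R + F(s(-9)) = 130900 + (113 + (-4 + 5/(-9))) = 130900 + (113 + (-4 + 5*(-⅑))) = 130900 + (113 + (-4 - 5/9)) = 130900 + (113 - 41/9) = 130900 + 976/9 = 1179076/9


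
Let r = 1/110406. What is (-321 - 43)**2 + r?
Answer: 14628353377/110406 ≈ 1.3250e+5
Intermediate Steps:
r = 1/110406 ≈ 9.0575e-6
(-321 - 43)**2 + r = (-321 - 43)**2 + 1/110406 = (-364)**2 + 1/110406 = 132496 + 1/110406 = 14628353377/110406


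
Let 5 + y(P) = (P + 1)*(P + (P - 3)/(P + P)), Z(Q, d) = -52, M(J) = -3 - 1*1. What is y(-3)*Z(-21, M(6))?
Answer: 52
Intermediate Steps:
M(J) = -4 (M(J) = -3 - 1 = -4)
y(P) = -5 + (1 + P)*(P + (-3 + P)/(2*P)) (y(P) = -5 + (P + 1)*(P + (P - 3)/(P + P)) = -5 + (1 + P)*(P + (-3 + P)/((2*P))) = -5 + (1 + P)*(P + (-3 + P)*(1/(2*P))) = -5 + (1 + P)*(P + (-3 + P)/(2*P)))
y(-3)*Z(-21, M(6)) = (-6 + (-3)² - 3/2/(-3) + (3/2)*(-3))*(-52) = (-6 + 9 - 3/2*(-⅓) - 9/2)*(-52) = (-6 + 9 + ½ - 9/2)*(-52) = -1*(-52) = 52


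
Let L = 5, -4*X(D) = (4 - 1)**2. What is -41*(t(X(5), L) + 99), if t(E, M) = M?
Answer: -4264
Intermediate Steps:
X(D) = -9/4 (X(D) = -(4 - 1)**2/4 = -1/4*3**2 = -1/4*9 = -9/4)
-41*(t(X(5), L) + 99) = -41*(5 + 99) = -41*104 = -4264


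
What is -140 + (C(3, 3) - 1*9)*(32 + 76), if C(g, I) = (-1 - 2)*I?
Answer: -2084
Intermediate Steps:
C(g, I) = -3*I
-140 + (C(3, 3) - 1*9)*(32 + 76) = -140 + (-3*3 - 1*9)*(32 + 76) = -140 + (-9 - 9)*108 = -140 - 18*108 = -140 - 1944 = -2084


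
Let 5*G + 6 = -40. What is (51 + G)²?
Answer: 43681/25 ≈ 1747.2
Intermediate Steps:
G = -46/5 (G = -6/5 + (⅕)*(-40) = -6/5 - 8 = -46/5 ≈ -9.2000)
(51 + G)² = (51 - 46/5)² = (209/5)² = 43681/25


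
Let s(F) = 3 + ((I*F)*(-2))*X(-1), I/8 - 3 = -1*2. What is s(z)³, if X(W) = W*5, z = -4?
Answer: -31855013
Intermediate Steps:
I = 8 (I = 24 + 8*(-1*2) = 24 + 8*(-2) = 24 - 16 = 8)
X(W) = 5*W
s(F) = 3 + 80*F (s(F) = 3 + ((8*F)*(-2))*(5*(-1)) = 3 - 16*F*(-5) = 3 + 80*F)
s(z)³ = (3 + 80*(-4))³ = (3 - 320)³ = (-317)³ = -31855013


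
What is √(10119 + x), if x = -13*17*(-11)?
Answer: 5*√502 ≈ 112.03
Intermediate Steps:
x = 2431 (x = -221*(-11) = 2431)
√(10119 + x) = √(10119 + 2431) = √12550 = 5*√502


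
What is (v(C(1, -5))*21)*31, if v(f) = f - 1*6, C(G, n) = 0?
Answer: -3906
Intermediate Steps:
v(f) = -6 + f (v(f) = f - 6 = -6 + f)
(v(C(1, -5))*21)*31 = ((-6 + 0)*21)*31 = -6*21*31 = -126*31 = -3906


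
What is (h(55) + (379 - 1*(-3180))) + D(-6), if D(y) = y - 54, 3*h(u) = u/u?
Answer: 10498/3 ≈ 3499.3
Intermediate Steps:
h(u) = ⅓ (h(u) = (u/u)/3 = (⅓)*1 = ⅓)
D(y) = -54 + y
(h(55) + (379 - 1*(-3180))) + D(-6) = (⅓ + (379 - 1*(-3180))) + (-54 - 6) = (⅓ + (379 + 3180)) - 60 = (⅓ + 3559) - 60 = 10678/3 - 60 = 10498/3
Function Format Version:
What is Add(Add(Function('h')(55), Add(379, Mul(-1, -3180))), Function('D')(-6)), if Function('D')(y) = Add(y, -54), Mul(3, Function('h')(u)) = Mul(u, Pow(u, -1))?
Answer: Rational(10498, 3) ≈ 3499.3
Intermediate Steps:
Function('h')(u) = Rational(1, 3) (Function('h')(u) = Mul(Rational(1, 3), Mul(u, Pow(u, -1))) = Mul(Rational(1, 3), 1) = Rational(1, 3))
Function('D')(y) = Add(-54, y)
Add(Add(Function('h')(55), Add(379, Mul(-1, -3180))), Function('D')(-6)) = Add(Add(Rational(1, 3), Add(379, Mul(-1, -3180))), Add(-54, -6)) = Add(Add(Rational(1, 3), Add(379, 3180)), -60) = Add(Add(Rational(1, 3), 3559), -60) = Add(Rational(10678, 3), -60) = Rational(10498, 3)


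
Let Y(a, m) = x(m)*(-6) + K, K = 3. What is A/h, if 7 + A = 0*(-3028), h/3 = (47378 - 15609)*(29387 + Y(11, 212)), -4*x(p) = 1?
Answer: -14/5602431381 ≈ -2.4989e-9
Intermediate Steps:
x(p) = -1/4 (x(p) = -1/4*1 = -1/4)
Y(a, m) = 9/2 (Y(a, m) = -1/4*(-6) + 3 = 3/2 + 3 = 9/2)
h = 5602431381/2 (h = 3*((47378 - 15609)*(29387 + 9/2)) = 3*(31769*(58783/2)) = 3*(1867477127/2) = 5602431381/2 ≈ 2.8012e+9)
A = -7 (A = -7 + 0*(-3028) = -7 + 0 = -7)
A/h = -7/5602431381/2 = -7*2/5602431381 = -14/5602431381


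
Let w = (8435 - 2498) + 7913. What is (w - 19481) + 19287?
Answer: 13656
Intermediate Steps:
w = 13850 (w = 5937 + 7913 = 13850)
(w - 19481) + 19287 = (13850 - 19481) + 19287 = -5631 + 19287 = 13656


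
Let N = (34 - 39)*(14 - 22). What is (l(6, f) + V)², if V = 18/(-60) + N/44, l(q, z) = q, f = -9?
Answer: 528529/12100 ≈ 43.680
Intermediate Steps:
N = 40 (N = -5*(-8) = 40)
V = 67/110 (V = 18/(-60) + 40/44 = 18*(-1/60) + 40*(1/44) = -3/10 + 10/11 = 67/110 ≈ 0.60909)
(l(6, f) + V)² = (6 + 67/110)² = (727/110)² = 528529/12100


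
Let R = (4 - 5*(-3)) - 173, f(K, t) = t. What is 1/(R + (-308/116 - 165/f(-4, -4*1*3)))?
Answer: -116/16577 ≈ -0.0069976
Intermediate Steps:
R = -154 (R = (4 + 15) - 173 = 19 - 173 = -154)
1/(R + (-308/116 - 165/f(-4, -4*1*3))) = 1/(-154 + (-308/116 - 165/(-4*1*3))) = 1/(-154 + (-308*1/116 - 165/((-4*3)))) = 1/(-154 + (-77/29 - 165/(-12))) = 1/(-154 + (-77/29 - 165*(-1/12))) = 1/(-154 + (-77/29 + 55/4)) = 1/(-154 + 1287/116) = 1/(-16577/116) = -116/16577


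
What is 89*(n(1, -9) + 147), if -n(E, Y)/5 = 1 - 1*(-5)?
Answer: 10413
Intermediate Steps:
n(E, Y) = -30 (n(E, Y) = -5*(1 - 1*(-5)) = -5*(1 + 5) = -5*6 = -30)
89*(n(1, -9) + 147) = 89*(-30 + 147) = 89*117 = 10413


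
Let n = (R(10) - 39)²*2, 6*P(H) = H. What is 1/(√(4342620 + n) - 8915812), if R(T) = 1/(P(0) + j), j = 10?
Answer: -445790600/3974584963684879 - 5*√434564642/3974584963684879 ≈ -1.1219e-7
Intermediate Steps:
P(H) = H/6
R(T) = ⅒ (R(T) = 1/((⅙)*0 + 10) = 1/(0 + 10) = 1/10 = ⅒)
n = 151321/50 (n = (⅒ - 39)²*2 = (-389/10)²*2 = (151321/100)*2 = 151321/50 ≈ 3026.4)
1/(√(4342620 + n) - 8915812) = 1/(√(4342620 + 151321/50) - 8915812) = 1/(√(217282321/50) - 8915812) = 1/(√434564642/10 - 8915812) = 1/(-8915812 + √434564642/10)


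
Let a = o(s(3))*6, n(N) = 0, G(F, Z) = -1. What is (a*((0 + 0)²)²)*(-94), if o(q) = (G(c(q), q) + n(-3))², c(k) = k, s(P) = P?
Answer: 0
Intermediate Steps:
o(q) = 1 (o(q) = (-1 + 0)² = (-1)² = 1)
a = 6 (a = 1*6 = 6)
(a*((0 + 0)²)²)*(-94) = (6*((0 + 0)²)²)*(-94) = (6*(0²)²)*(-94) = (6*0²)*(-94) = (6*0)*(-94) = 0*(-94) = 0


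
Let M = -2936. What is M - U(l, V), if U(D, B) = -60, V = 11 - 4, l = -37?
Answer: -2876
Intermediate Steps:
V = 7
M - U(l, V) = -2936 - 1*(-60) = -2936 + 60 = -2876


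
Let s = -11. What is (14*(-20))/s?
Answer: 280/11 ≈ 25.455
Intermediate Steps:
(14*(-20))/s = (14*(-20))/(-11) = -280*(-1/11) = 280/11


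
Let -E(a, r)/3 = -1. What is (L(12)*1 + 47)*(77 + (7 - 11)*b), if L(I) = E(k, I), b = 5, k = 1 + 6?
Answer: 2850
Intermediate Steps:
k = 7
E(a, r) = 3 (E(a, r) = -3*(-1) = 3)
L(I) = 3
(L(12)*1 + 47)*(77 + (7 - 11)*b) = (3*1 + 47)*(77 + (7 - 11)*5) = (3 + 47)*(77 - 4*5) = 50*(77 - 20) = 50*57 = 2850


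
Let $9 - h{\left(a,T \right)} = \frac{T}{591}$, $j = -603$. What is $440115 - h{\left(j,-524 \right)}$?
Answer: $\frac{260102122}{591} \approx 4.4011 \cdot 10^{5}$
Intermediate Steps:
$h{\left(a,T \right)} = 9 - \frac{T}{591}$
$440115 - h{\left(j,-524 \right)} = 440115 - \left(9 - - \frac{524}{591}\right) = 440115 - \left(9 + \frac{524}{591}\right) = 440115 - \frac{5843}{591} = \frac{260102122}{591}$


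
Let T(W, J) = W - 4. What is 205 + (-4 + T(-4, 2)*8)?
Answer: 137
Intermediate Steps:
T(W, J) = -4 + W
205 + (-4 + T(-4, 2)*8) = 205 + (-4 + (-4 - 4)*8) = 205 + (-4 - 8*8) = 205 + (-4 - 64) = 205 - 68 = 137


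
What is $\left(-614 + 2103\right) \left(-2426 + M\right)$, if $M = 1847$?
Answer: $-862131$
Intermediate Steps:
$\left(-614 + 2103\right) \left(-2426 + M\right) = \left(-614 + 2103\right) \left(-2426 + 1847\right) = 1489 \left(-579\right) = -862131$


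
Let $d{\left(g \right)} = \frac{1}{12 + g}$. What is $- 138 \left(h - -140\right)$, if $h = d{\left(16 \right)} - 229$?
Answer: $\frac{171879}{14} \approx 12277.0$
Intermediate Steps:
$h = - \frac{6411}{28}$ ($h = \frac{1}{12 + 16} - 229 = \frac{1}{28} - 229 = - \frac{6411}{28} \approx -228.96$)
$- 138 \left(h - -140\right) = - 138 \left(- \frac{6411}{28} - -140\right) = - 138 \left(- \frac{6411}{28} + 140\right) = \left(-138\right) \left(- \frac{2491}{28}\right) = \frac{171879}{14}$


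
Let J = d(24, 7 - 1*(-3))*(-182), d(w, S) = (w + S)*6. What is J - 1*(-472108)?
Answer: 434980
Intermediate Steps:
d(w, S) = 6*S + 6*w (d(w, S) = (S + w)*6 = 6*S + 6*w)
J = -37128 (J = (6*(7 - 1*(-3)) + 6*24)*(-182) = (6*(7 + 3) + 144)*(-182) = (6*10 + 144)*(-182) = (60 + 144)*(-182) = 204*(-182) = -37128)
J - 1*(-472108) = -37128 - 1*(-472108) = -37128 + 472108 = 434980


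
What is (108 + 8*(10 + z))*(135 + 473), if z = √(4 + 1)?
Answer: 114304 + 4864*√5 ≈ 1.2518e+5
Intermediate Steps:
z = √5 ≈ 2.2361
(108 + 8*(10 + z))*(135 + 473) = (108 + 8*(10 + √5))*(135 + 473) = (108 + (80 + 8*√5))*608 = (188 + 8*√5)*608 = 114304 + 4864*√5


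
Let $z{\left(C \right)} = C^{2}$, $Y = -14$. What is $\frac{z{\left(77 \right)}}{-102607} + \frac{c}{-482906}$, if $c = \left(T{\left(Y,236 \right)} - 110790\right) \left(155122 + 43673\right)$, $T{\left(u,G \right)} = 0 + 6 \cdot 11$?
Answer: $\frac{1129259278100693}{24774767971} \approx 45581.0$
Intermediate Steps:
$T{\left(u,G \right)} = 66$ ($T{\left(u,G \right)} = 0 + 66 = 66$)
$c = -22011377580$ ($c = \left(66 - 110790\right) \left(155122 + 43673\right) = \left(-110724\right) 198795 = -22011377580$)
$\frac{z{\left(77 \right)}}{-102607} + \frac{c}{-482906} = \frac{77^{2}}{-102607} - \frac{22011377580}{-482906} = 5929 \left(- \frac{1}{102607}\right) - - \frac{11005688790}{241453} = - \frac{5929}{102607} + \frac{11005688790}{241453} = \frac{1129259278100693}{24774767971}$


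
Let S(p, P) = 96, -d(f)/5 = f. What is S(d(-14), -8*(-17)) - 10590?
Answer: -10494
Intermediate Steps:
d(f) = -5*f
S(d(-14), -8*(-17)) - 10590 = 96 - 10590 = -10494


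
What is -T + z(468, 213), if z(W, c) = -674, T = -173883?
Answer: 173209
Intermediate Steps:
-T + z(468, 213) = -1*(-173883) - 674 = 173883 - 674 = 173209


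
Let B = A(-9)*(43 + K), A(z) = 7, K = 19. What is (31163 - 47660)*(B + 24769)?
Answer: -415773891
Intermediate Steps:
B = 434 (B = 7*(43 + 19) = 7*62 = 434)
(31163 - 47660)*(B + 24769) = (31163 - 47660)*(434 + 24769) = -16497*25203 = -415773891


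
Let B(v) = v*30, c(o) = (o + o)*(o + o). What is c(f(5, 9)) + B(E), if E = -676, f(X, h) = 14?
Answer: -19496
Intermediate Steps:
c(o) = 4*o² (c(o) = (2*o)*(2*o) = 4*o²)
B(v) = 30*v
c(f(5, 9)) + B(E) = 4*14² + 30*(-676) = 4*196 - 20280 = 784 - 20280 = -19496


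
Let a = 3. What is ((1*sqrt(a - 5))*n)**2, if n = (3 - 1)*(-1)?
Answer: -8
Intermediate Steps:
n = -2 (n = 2*(-1) = -2)
((1*sqrt(a - 5))*n)**2 = ((1*sqrt(3 - 5))*(-2))**2 = ((1*sqrt(-2))*(-2))**2 = ((1*(I*sqrt(2)))*(-2))**2 = ((I*sqrt(2))*(-2))**2 = (-2*I*sqrt(2))**2 = -8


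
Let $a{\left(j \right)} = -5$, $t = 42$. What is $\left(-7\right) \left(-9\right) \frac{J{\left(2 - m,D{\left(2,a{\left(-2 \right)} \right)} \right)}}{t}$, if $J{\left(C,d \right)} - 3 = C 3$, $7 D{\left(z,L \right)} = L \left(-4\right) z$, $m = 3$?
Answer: $0$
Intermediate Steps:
$D{\left(z,L \right)} = - \frac{4 L z}{7}$ ($D{\left(z,L \right)} = \frac{L \left(-4\right) z}{7} = \frac{- 4 L z}{7} = \frac{\left(-4\right) L z}{7} = - \frac{4 L z}{7}$)
$J{\left(C,d \right)} = 3 + 3 C$ ($J{\left(C,d \right)} = 3 + C 3 = 3 + 3 C$)
$\left(-7\right) \left(-9\right) \frac{J{\left(2 - m,D{\left(2,a{\left(-2 \right)} \right)} \right)}}{t} = \left(-7\right) \left(-9\right) \frac{3 + 3 \left(2 - 3\right)}{42} = 63 \left(3 + 3 \left(2 - 3\right)\right) \frac{1}{42} = 63 \left(3 + 3 \left(-1\right)\right) \frac{1}{42} = 63 \left(3 - 3\right) \frac{1}{42} = 63 \cdot 0 \cdot \frac{1}{42} = 63 \cdot 0 = 0$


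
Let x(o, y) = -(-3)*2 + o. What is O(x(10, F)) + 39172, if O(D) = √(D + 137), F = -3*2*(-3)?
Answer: 39172 + 3*√17 ≈ 39184.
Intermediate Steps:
F = 18 (F = -6*(-3) = 18)
x(o, y) = 6 + o (x(o, y) = -3*(-2) + o = 6 + o)
O(D) = √(137 + D)
O(x(10, F)) + 39172 = √(137 + (6 + 10)) + 39172 = √(137 + 16) + 39172 = √153 + 39172 = 3*√17 + 39172 = 39172 + 3*√17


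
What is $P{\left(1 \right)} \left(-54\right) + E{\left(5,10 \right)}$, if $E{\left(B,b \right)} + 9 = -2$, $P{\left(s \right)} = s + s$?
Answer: $-119$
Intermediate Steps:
$P{\left(s \right)} = 2 s$
$E{\left(B,b \right)} = -11$ ($E{\left(B,b \right)} = -9 - 2 = -11$)
$P{\left(1 \right)} \left(-54\right) + E{\left(5,10 \right)} = 2 \cdot 1 \left(-54\right) - 11 = 2 \left(-54\right) - 11 = -108 - 11 = -119$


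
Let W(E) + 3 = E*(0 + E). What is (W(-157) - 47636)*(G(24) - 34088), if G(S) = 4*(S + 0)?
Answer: 781476080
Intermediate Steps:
G(S) = 4*S
W(E) = -3 + E**2 (W(E) = -3 + E*(0 + E) = -3 + E*E = -3 + E**2)
(W(-157) - 47636)*(G(24) - 34088) = ((-3 + (-157)**2) - 47636)*(4*24 - 34088) = ((-3 + 24649) - 47636)*(96 - 34088) = (24646 - 47636)*(-33992) = -22990*(-33992) = 781476080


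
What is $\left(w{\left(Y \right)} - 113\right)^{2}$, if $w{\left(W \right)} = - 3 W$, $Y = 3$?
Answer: $14884$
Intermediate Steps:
$\left(w{\left(Y \right)} - 113\right)^{2} = \left(\left(-3\right) 3 - 113\right)^{2} = \left(-9 - 113\right)^{2} = \left(-122\right)^{2} = 14884$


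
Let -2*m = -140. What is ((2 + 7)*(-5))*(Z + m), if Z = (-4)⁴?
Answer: -14670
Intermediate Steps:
m = 70 (m = -½*(-140) = 70)
Z = 256
((2 + 7)*(-5))*(Z + m) = ((2 + 7)*(-5))*(256 + 70) = (9*(-5))*326 = -45*326 = -14670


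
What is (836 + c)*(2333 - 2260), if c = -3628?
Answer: -203816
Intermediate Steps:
(836 + c)*(2333 - 2260) = (836 - 3628)*(2333 - 2260) = -2792*73 = -203816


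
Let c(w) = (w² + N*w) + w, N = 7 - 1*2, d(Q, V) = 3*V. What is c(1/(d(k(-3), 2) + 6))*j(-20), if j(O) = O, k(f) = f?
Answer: -365/36 ≈ -10.139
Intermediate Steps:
N = 5 (N = 7 - 2 = 5)
c(w) = w² + 6*w (c(w) = (w² + 5*w) + w = w² + 6*w)
c(1/(d(k(-3), 2) + 6))*j(-20) = ((6 + 1/(3*2 + 6))/(3*2 + 6))*(-20) = ((6 + 1/(6 + 6))/(6 + 6))*(-20) = ((6 + 1/12)/12)*(-20) = ((1/12)*(73/12))*(-20) = (73/144)*(-20) = -365/36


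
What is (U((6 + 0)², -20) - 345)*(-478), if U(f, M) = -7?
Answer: 168256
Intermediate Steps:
(U((6 + 0)², -20) - 345)*(-478) = (-7 - 345)*(-478) = -352*(-478) = 168256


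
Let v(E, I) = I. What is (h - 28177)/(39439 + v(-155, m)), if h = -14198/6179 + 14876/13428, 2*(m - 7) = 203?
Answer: -1168994921632/1640659912785 ≈ -0.71251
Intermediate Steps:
m = 217/2 (m = 7 + (½)*203 = 7 + 203/2 = 217/2 ≈ 108.50)
h = -24682985/20742903 (h = -14198*1/6179 + 14876*(1/13428) = -14198/6179 + 3719/3357 = -24682985/20742903 ≈ -1.1899)
(h - 28177)/(39439 + v(-155, m)) = (-24682985/20742903 - 28177)/(39439 + 217/2) = -584497460816/(20742903*79095/2) = -584497460816/20742903*2/79095 = -1168994921632/1640659912785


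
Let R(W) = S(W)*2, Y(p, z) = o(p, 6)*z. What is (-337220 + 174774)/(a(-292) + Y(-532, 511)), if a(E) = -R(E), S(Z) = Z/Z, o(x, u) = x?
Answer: 81223/135927 ≈ 0.59755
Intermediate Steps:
S(Z) = 1
Y(p, z) = p*z
R(W) = 2 (R(W) = 1*2 = 2)
a(E) = -2 (a(E) = -1*2 = -2)
(-337220 + 174774)/(a(-292) + Y(-532, 511)) = (-337220 + 174774)/(-2 - 532*511) = -162446/(-2 - 271852) = -162446/(-271854) = -162446*(-1/271854) = 81223/135927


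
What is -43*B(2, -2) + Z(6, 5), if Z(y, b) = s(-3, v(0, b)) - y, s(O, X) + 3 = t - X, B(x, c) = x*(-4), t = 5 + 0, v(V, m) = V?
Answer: 340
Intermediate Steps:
t = 5
B(x, c) = -4*x
s(O, X) = 2 - X (s(O, X) = -3 + (5 - X) = 2 - X)
Z(y, b) = 2 - y (Z(y, b) = (2 - 1*0) - y = (2 + 0) - y = 2 - y)
-43*B(2, -2) + Z(6, 5) = -(-172)*2 + (2 - 1*6) = -43*(-8) + (2 - 6) = 344 - 4 = 340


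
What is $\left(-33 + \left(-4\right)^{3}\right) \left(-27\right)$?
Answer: $2619$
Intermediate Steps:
$\left(-33 + \left(-4\right)^{3}\right) \left(-27\right) = \left(-33 - 64\right) \left(-27\right) = \left(-97\right) \left(-27\right) = 2619$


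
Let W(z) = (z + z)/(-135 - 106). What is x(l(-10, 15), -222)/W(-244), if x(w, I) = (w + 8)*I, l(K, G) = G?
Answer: -615273/244 ≈ -2521.6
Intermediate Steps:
W(z) = -2*z/241 (W(z) = (2*z)/(-241) = (2*z)*(-1/241) = -2*z/241)
x(w, I) = I*(8 + w) (x(w, I) = (8 + w)*I = I*(8 + w))
x(l(-10, 15), -222)/W(-244) = (-222*(8 + 15))/((-2/241*(-244))) = (-222*23)/(488/241) = -5106*241/488 = -615273/244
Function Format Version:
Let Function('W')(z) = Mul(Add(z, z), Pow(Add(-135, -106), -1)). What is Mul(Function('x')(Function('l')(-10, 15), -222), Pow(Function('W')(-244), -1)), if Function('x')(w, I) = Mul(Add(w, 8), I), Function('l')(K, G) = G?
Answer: Rational(-615273, 244) ≈ -2521.6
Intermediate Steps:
Function('W')(z) = Mul(Rational(-2, 241), z) (Function('W')(z) = Mul(Mul(2, z), Pow(-241, -1)) = Mul(Mul(2, z), Rational(-1, 241)) = Mul(Rational(-2, 241), z))
Function('x')(w, I) = Mul(I, Add(8, w)) (Function('x')(w, I) = Mul(Add(8, w), I) = Mul(I, Add(8, w)))
Mul(Function('x')(Function('l')(-10, 15), -222), Pow(Function('W')(-244), -1)) = Mul(Mul(-222, Add(8, 15)), Pow(Mul(Rational(-2, 241), -244), -1)) = Mul(Mul(-222, 23), Pow(Rational(488, 241), -1)) = Mul(-5106, Rational(241, 488)) = Rational(-615273, 244)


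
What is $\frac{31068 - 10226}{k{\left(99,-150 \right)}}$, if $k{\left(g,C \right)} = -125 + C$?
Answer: $- \frac{20842}{275} \approx -75.789$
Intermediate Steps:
$\frac{31068 - 10226}{k{\left(99,-150 \right)}} = \frac{31068 - 10226}{-125 - 150} = \frac{31068 - 10226}{-275} = 20842 \left(- \frac{1}{275}\right) = - \frac{20842}{275}$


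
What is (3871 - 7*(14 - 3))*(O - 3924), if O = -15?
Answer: -14944566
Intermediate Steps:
(3871 - 7*(14 - 3))*(O - 3924) = (3871 - 7*(14 - 3))*(-15 - 3924) = (3871 - 7*11)*(-3939) = (3871 - 77)*(-3939) = 3794*(-3939) = -14944566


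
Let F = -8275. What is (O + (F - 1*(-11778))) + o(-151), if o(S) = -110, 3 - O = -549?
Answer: 3945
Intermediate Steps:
O = 552 (O = 3 - 1*(-549) = 3 + 549 = 552)
(O + (F - 1*(-11778))) + o(-151) = (552 + (-8275 - 1*(-11778))) - 110 = (552 + (-8275 + 11778)) - 110 = (552 + 3503) - 110 = 4055 - 110 = 3945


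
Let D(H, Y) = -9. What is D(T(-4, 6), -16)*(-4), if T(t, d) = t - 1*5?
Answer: 36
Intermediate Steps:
T(t, d) = -5 + t (T(t, d) = t - 5 = -5 + t)
D(T(-4, 6), -16)*(-4) = -9*(-4) = 36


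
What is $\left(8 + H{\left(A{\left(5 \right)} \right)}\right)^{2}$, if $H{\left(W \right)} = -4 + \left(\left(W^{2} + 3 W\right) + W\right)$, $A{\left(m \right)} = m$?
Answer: $2401$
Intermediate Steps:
$H{\left(W \right)} = -4 + W^{2} + 4 W$ ($H{\left(W \right)} = -4 + \left(W^{2} + 4 W\right) = -4 + W^{2} + 4 W$)
$\left(8 + H{\left(A{\left(5 \right)} \right)}\right)^{2} = \left(8 + \left(-4 + 5^{2} + 4 \cdot 5\right)\right)^{2} = \left(8 + \left(-4 + 25 + 20\right)\right)^{2} = \left(8 + 41\right)^{2} = 49^{2} = 2401$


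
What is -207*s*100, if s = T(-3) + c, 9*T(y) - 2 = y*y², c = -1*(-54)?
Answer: -1060300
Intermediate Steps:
c = 54
T(y) = 2/9 + y³/9 (T(y) = 2/9 + (y*y²)/9 = 2/9 + y³/9)
s = 461/9 (s = (2/9 + (⅑)*(-3)³) + 54 = (2/9 + (⅑)*(-27)) + 54 = (2/9 - 3) + 54 = -25/9 + 54 = 461/9 ≈ 51.222)
-207*s*100 = -207*461/9*100 = -10603*100 = -1060300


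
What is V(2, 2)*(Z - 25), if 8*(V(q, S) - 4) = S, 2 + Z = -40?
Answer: -1139/4 ≈ -284.75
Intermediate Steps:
Z = -42 (Z = -2 - 40 = -42)
V(q, S) = 4 + S/8
V(2, 2)*(Z - 25) = (4 + (⅛)*2)*(-42 - 25) = (4 + ¼)*(-67) = (17/4)*(-67) = -1139/4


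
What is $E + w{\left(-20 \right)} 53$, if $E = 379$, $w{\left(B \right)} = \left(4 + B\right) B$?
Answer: $17339$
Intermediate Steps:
$w{\left(B \right)} = B \left(4 + B\right)$
$E + w{\left(-20 \right)} 53 = 379 + - 20 \left(4 - 20\right) 53 = 379 + \left(-20\right) \left(-16\right) 53 = 379 + 320 \cdot 53 = 379 + 16960 = 17339$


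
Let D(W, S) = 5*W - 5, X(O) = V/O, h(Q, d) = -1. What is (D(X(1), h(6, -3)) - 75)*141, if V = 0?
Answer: -11280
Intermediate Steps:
X(O) = 0 (X(O) = 0/O = 0)
D(W, S) = -5 + 5*W
(D(X(1), h(6, -3)) - 75)*141 = ((-5 + 5*0) - 75)*141 = ((-5 + 0) - 75)*141 = (-5 - 75)*141 = -80*141 = -11280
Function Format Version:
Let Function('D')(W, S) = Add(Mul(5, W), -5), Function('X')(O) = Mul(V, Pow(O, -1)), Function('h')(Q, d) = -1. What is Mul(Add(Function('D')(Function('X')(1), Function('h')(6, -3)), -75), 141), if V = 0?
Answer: -11280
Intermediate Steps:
Function('X')(O) = 0 (Function('X')(O) = Mul(0, Pow(O, -1)) = 0)
Function('D')(W, S) = Add(-5, Mul(5, W))
Mul(Add(Function('D')(Function('X')(1), Function('h')(6, -3)), -75), 141) = Mul(Add(Add(-5, Mul(5, 0)), -75), 141) = Mul(Add(Add(-5, 0), -75), 141) = Mul(Add(-5, -75), 141) = Mul(-80, 141) = -11280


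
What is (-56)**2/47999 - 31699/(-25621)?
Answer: 228838251/175683197 ≈ 1.3026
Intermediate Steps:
(-56)**2/47999 - 31699/(-25621) = 3136*(1/47999) - 31699*(-1/25621) = 448/6857 + 31699/25621 = 228838251/175683197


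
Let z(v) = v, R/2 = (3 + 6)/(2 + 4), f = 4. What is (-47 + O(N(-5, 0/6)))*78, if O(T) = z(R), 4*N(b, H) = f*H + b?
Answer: -3432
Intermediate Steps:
R = 3 (R = 2*((3 + 6)/(2 + 4)) = 2*(9/6) = 2*(9*(1/6)) = 2*(3/2) = 3)
N(b, H) = H + b/4 (N(b, H) = (4*H + b)/4 = (b + 4*H)/4 = H + b/4)
O(T) = 3
(-47 + O(N(-5, 0/6)))*78 = (-47 + 3)*78 = -44*78 = -3432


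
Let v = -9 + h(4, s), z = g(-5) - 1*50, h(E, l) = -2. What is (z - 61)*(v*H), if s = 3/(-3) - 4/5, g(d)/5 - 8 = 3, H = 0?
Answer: 0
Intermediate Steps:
g(d) = 55 (g(d) = 40 + 5*3 = 40 + 15 = 55)
s = -9/5 (s = 3*(-⅓) - 4*⅕ = -1 - ⅘ = -9/5 ≈ -1.8000)
z = 5 (z = 55 - 1*50 = 55 - 50 = 5)
v = -11 (v = -9 - 2 = -11)
(z - 61)*(v*H) = (5 - 61)*(-11*0) = -56*0 = 0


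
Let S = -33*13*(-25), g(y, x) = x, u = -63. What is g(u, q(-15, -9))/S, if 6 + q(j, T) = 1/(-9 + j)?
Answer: -29/51480 ≈ -0.00056333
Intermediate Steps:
q(j, T) = -6 + 1/(-9 + j)
S = 10725 (S = -429*(-25) = 10725)
g(u, q(-15, -9))/S = ((55 - 6*(-15))/(-9 - 15))/10725 = ((55 + 90)/(-24))*(1/10725) = -1/24*145*(1/10725) = -145/24*1/10725 = -29/51480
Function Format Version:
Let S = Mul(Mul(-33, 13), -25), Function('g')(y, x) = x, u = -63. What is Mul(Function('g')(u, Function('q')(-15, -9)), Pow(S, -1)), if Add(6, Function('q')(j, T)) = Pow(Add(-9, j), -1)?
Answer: Rational(-29, 51480) ≈ -0.00056333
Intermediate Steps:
Function('q')(j, T) = Add(-6, Pow(Add(-9, j), -1))
S = 10725 (S = Mul(-429, -25) = 10725)
Mul(Function('g')(u, Function('q')(-15, -9)), Pow(S, -1)) = Mul(Mul(Pow(Add(-9, -15), -1), Add(55, Mul(-6, -15))), Pow(10725, -1)) = Mul(Mul(Pow(-24, -1), Add(55, 90)), Rational(1, 10725)) = Mul(Mul(Rational(-1, 24), 145), Rational(1, 10725)) = Mul(Rational(-145, 24), Rational(1, 10725)) = Rational(-29, 51480)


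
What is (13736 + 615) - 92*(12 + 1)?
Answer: 13155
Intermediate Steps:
(13736 + 615) - 92*(12 + 1) = 14351 - 92*13 = 14351 - 1196 = 13155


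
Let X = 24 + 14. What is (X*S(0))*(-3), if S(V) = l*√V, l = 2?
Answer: 0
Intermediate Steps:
S(V) = 2*√V
X = 38
(X*S(0))*(-3) = (38*(2*√0))*(-3) = (38*(2*0))*(-3) = (38*0)*(-3) = 0*(-3) = 0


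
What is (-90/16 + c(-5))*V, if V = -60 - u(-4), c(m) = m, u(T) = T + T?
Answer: 1105/2 ≈ 552.50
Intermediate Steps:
u(T) = 2*T
V = -52 (V = -60 - 2*(-4) = -60 - 1*(-8) = -60 + 8 = -52)
(-90/16 + c(-5))*V = (-90/16 - 5)*(-52) = (-90*1/16 - 5)*(-52) = (-45/8 - 5)*(-52) = -85/8*(-52) = 1105/2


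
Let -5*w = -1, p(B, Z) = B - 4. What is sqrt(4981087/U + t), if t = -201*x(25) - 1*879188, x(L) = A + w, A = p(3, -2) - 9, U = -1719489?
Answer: 71*I*sqrt(12862671630746430)/8597445 ≈ 936.6*I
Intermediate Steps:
p(B, Z) = -4 + B
w = 1/5 (w = -1/5*(-1) = 1/5 ≈ 0.20000)
A = -10 (A = (-4 + 3) - 9 = -1 - 9 = -10)
x(L) = -49/5 (x(L) = -10 + 1/5 = -49/5)
t = -4386091/5 (t = -201*(-49/5) - 1*879188 = 9849/5 - 879188 = -4386091/5 ≈ -8.7722e+5)
sqrt(4981087/U + t) = sqrt(4981087/(-1719489) - 4386091/5) = sqrt(4981087*(-1/1719489) - 4386091/5) = sqrt(-4981087/1719489 - 4386091/5) = sqrt(-7541860132934/8597445) = 71*I*sqrt(12862671630746430)/8597445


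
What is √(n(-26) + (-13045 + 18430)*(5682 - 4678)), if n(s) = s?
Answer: √5406514 ≈ 2325.2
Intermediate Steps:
√(n(-26) + (-13045 + 18430)*(5682 - 4678)) = √(-26 + (-13045 + 18430)*(5682 - 4678)) = √(-26 + 5385*1004) = √(-26 + 5406540) = √5406514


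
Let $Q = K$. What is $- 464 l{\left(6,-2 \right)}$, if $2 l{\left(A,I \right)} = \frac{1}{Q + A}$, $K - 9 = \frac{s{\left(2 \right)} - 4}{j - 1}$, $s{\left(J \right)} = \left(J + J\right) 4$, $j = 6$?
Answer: $- \frac{40}{3} \approx -13.333$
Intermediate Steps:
$s{\left(J \right)} = 8 J$ ($s{\left(J \right)} = 2 J 4 = 8 J$)
$K = \frac{57}{5}$ ($K = 9 + \frac{8 \cdot 2 - 4}{6 - 1} = 9 + \frac{16 - 4}{5} = 9 + 12 \cdot \frac{1}{5} = 9 + \frac{12}{5} = \frac{57}{5} \approx 11.4$)
$Q = \frac{57}{5} \approx 11.4$
$l{\left(A,I \right)} = \frac{1}{2 \left(\frac{57}{5} + A\right)}$
$- 464 l{\left(6,-2 \right)} = - 464 \frac{5}{2 \left(57 + 5 \cdot 6\right)} = - 464 \frac{5}{2 \left(57 + 30\right)} = - 464 \frac{5}{2 \cdot 87} = - 464 \cdot \frac{5}{2} \cdot \frac{1}{87} = \left(-464\right) \frac{5}{174} = - \frac{40}{3}$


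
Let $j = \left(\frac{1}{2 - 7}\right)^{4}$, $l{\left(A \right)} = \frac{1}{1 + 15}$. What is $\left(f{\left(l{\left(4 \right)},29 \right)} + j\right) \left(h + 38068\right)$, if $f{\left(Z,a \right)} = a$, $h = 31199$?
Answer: $\frac{1255533642}{625} \approx 2.0089 \cdot 10^{6}$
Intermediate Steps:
$l{\left(A \right)} = \frac{1}{16}$
$j = \frac{1}{625}$ ($j = \left(\frac{1}{-5}\right)^{4} = \left(- \frac{1}{5}\right)^{4} = \frac{1}{625} \approx 0.0016$)
$\left(f{\left(l{\left(4 \right)},29 \right)} + j\right) \left(h + 38068\right) = \left(29 + \frac{1}{625}\right) \left(31199 + 38068\right) = \frac{18126}{625} \cdot 69267 = \frac{1255533642}{625}$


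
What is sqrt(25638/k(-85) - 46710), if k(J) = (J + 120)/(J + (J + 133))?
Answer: 4*I*sqrt(5651310)/35 ≈ 271.69*I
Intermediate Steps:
k(J) = (120 + J)/(133 + 2*J) (k(J) = (120 + J)/(J + (133 + J)) = (120 + J)/(133 + 2*J))
sqrt(25638/k(-85) - 46710) = sqrt(25638/(((120 - 85)/(133 + 2*(-85)))) - 46710) = sqrt(25638/((35/(133 - 170))) - 46710) = sqrt(25638/((35/(-37))) - 46710) = sqrt(25638/((-1/37*35)) - 46710) = sqrt(25638/(-35/37) - 46710) = sqrt(25638*(-37/35) - 46710) = sqrt(-948606/35 - 46710) = sqrt(-2583456/35) = 4*I*sqrt(5651310)/35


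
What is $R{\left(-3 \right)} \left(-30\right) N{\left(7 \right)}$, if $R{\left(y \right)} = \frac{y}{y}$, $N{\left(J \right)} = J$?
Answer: $-210$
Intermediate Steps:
$R{\left(y \right)} = 1$
$R{\left(-3 \right)} \left(-30\right) N{\left(7 \right)} = 1 \left(-30\right) 7 = \left(-30\right) 7 = -210$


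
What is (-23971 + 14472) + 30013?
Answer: 20514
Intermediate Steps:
(-23971 + 14472) + 30013 = -9499 + 30013 = 20514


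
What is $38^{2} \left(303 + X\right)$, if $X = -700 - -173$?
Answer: $-323456$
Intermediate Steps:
$X = -527$ ($X = -700 + 173 = -527$)
$38^{2} \left(303 + X\right) = 38^{2} \left(303 - 527\right) = 1444 \left(-224\right) = -323456$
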